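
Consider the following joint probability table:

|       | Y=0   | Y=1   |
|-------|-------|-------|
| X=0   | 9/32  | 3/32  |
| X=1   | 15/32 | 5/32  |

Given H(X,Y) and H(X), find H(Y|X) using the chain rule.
From the chain rule: H(X,Y) = H(X) + H(Y|X)
Therefore: H(Y|X) = H(X,Y) - H(X)

H(X,Y) = -[(9/32)·log₂(9/32) + (3/32)·log₂(3/32) + (15/32)·log₂(15/32) + (5/32)·log₂(5/32)]
  = 0.5147 + 0.3202 + 0.5124 + 0.4184
  = 1.7657 bits
Marginal P(X) (row sums):
  P(X=0) = 9/32 + 3/32 = 3/8
  P(X=1) = 15/32 + 5/32 = 5/8
H(X) = -[(3/8)·log₂(3/8) + (5/8)·log₂(5/8)]
  = 0.5306 + 0.4238
  = 0.9544 bits

H(Y|X) = 1.7657 - 0.9544 = 0.8113 bits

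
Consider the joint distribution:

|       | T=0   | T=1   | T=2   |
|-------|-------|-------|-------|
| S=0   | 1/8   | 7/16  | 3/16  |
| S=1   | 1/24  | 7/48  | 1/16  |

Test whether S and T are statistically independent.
Marginal P(S) (row sums):
  P(S=0) = 1/8 + 7/16 + 3/16 = 3/4
  P(S=1) = 1/24 + 7/48 + 1/16 = 1/4
Marginal P(T) (column sums):
  P(T=0) = 1/8 + 1/24 = 1/6
  P(T=1) = 7/16 + 7/48 = 7/12
  P(T=2) = 3/16 + 1/16 = 1/4

S and T are independent iff P(S=i,T=j) = P(S=i)·P(T=j) for every cell.
  P(S=0)·P(T=0) = 3/4 × 1/6 = 1/8 = P(S=0,T=0) ✓
  P(S=0)·P(T=1) = 3/4 × 7/12 = 7/16 = P(S=0,T=1) ✓
  P(S=0)·P(T=2) = 3/4 × 1/4 = 3/16 = P(S=0,T=2) ✓
  P(S=1)·P(T=0) = 1/4 × 1/6 = 1/24 = P(S=1,T=0) ✓
  P(S=1)·P(T=1) = 1/4 × 7/12 = 7/48 = P(S=1,T=1) ✓
  P(S=1)·P(T=2) = 1/4 × 1/4 = 1/16 = P(S=1,T=2) ✓

Yes, S and T are independent: every cell factors, so I(S;T) = 0 bits.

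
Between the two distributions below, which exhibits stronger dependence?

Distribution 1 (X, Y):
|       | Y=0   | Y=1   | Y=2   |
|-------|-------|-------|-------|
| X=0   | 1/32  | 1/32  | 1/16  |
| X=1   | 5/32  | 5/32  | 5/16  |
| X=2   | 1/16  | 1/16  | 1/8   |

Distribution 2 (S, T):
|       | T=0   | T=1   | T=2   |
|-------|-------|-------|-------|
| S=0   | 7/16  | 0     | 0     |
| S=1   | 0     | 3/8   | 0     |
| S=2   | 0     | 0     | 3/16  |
Distribution 1 (X, Y):
Marginal P(X) (row sums):
  P(X=0) = 1/32 + 1/32 + 1/16 = 1/8
  P(X=1) = 5/32 + 5/32 + 5/16 = 5/8
  P(X=2) = 1/16 + 1/16 + 1/8 = 1/4
Marginal P(Y) (column sums):
  P(Y=0) = 1/32 + 5/32 + 1/16 = 1/4
  P(Y=1) = 1/32 + 5/32 + 1/16 = 1/4
  P(Y=2) = 1/16 + 5/16 + 1/8 = 1/2

H(X) = -[(1/8)·log₂(1/8) + (5/8)·log₂(5/8) + (1/4)·log₂(1/4)]
  = 0.3750 + 0.4238 + 0.5000
  = 1.2988 bits
H(Y) = -[(1/4)·log₂(1/4) + (1/4)·log₂(1/4) + (1/2)·log₂(1/2)]
  = 0.5000 + 0.5000 + 0.5000
  = 1.5000 bits
H(X,Y) = -[(1/32)·log₂(1/32) + (1/32)·log₂(1/32) + (1/16)·log₂(1/16) + (5/32)·log₂(5/32) + (5/32)·log₂(5/32) + (5/16)·log₂(5/16) + (1/16)·log₂(1/16) + (1/16)·log₂(1/16) + (1/8)·log₂(1/8)]
  = 0.1563 + 0.1563 + 0.2500 + 0.4184 + 0.4184 + 0.5244 + 0.2500 + 0.2500 + 0.3750
  = 2.7988 bits

I(X;Y) = H(X) + H(Y) - H(X,Y)
  = 1.2988 + 1.5000 - 2.7988
  = 0.0000 bits

Distribution 2 (S, T):
Marginal P(S) (row sums):
  P(S=0) = 7/16 + 0 + 0 = 7/16
  P(S=1) = 0 + 3/8 + 0 = 3/8
  P(S=2) = 0 + 0 + 3/16 = 3/16
Marginal P(T) (column sums):
  P(T=0) = 7/16 + 0 + 0 = 7/16
  P(T=1) = 0 + 3/8 + 0 = 3/8
  P(T=2) = 0 + 0 + 3/16 = 3/16

H(S) = -[(7/16)·log₂(7/16) + (3/8)·log₂(3/8) + (3/16)·log₂(3/16)]
  = 0.5218 + 0.5306 + 0.4528
  = 1.5052 bits
H(T) = -[(7/16)·log₂(7/16) + (3/8)·log₂(3/8) + (3/16)·log₂(3/16)]
  = 0.5218 + 0.5306 + 0.4528
  = 1.5052 bits
H(S,T) = -[(7/16)·log₂(7/16) + (3/8)·log₂(3/8) + (3/16)·log₂(3/16)]
  = 0.5218 + 0.5306 + 0.4528
  = 1.5052 bits

I(S;T) = H(S) + H(T) - H(S,T)
  = 1.5052 + 1.5052 - 1.5052
  = 1.5052 bits

I(S;T) = 1.5052 bits > I(X;Y) = 0.0000 bits, so (S, T) has the higher mutual information (stronger dependence).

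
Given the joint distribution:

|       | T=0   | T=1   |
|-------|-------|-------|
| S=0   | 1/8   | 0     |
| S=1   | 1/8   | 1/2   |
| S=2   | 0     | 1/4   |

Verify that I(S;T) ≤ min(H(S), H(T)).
Marginal P(S) (row sums):
  P(S=0) = 1/8 + 0 = 1/8
  P(S=1) = 1/8 + 1/2 = 5/8
  P(S=2) = 0 + 1/4 = 1/4
Marginal P(T) (column sums):
  P(T=0) = 1/8 + 1/8 + 0 = 1/4
  P(T=1) = 0 + 1/2 + 1/4 = 3/4

H(S) = -[(1/8)·log₂(1/8) + (5/8)·log₂(5/8) + (1/4)·log₂(1/4)]
  = 0.3750 + 0.4238 + 0.5000
  = 1.2988 bits
H(T) = -[(1/4)·log₂(1/4) + (3/4)·log₂(3/4)]
  = 0.5000 + 0.3113
  = 0.8113 bits
H(S,T) = -[(1/8)·log₂(1/8) + (1/8)·log₂(1/8) + (1/2)·log₂(1/2) + (1/4)·log₂(1/4)]
  = 0.3750 + 0.3750 + 0.5000 + 0.5000
  = 1.7500 bits

I(S;T) = H(S) + H(T) - H(S,T)
  = 1.2988 + 0.8113 - 1.7500
  = 0.3601 bits

min(H(S), H(T)) = min(1.2988, 0.8113) = 0.8113 bits
Since 0.3601 ≤ 0.8113, the bound is satisfied ✓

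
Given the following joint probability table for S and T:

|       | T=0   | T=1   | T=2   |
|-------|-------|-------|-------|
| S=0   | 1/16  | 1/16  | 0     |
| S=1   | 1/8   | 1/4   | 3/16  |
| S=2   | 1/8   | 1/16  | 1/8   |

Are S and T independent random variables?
Marginal P(S) (row sums):
  P(S=0) = 1/16 + 1/16 + 0 = 1/8
  P(S=1) = 1/8 + 1/4 + 3/16 = 9/16
  P(S=2) = 1/8 + 1/16 + 1/8 = 5/16
Marginal P(T) (column sums):
  P(T=0) = 1/16 + 1/8 + 1/8 = 5/16
  P(T=1) = 1/16 + 1/4 + 1/16 = 3/8
  P(T=2) = 0 + 3/16 + 1/8 = 5/16

S and T are independent iff P(S=i,T=j) = P(S=i)·P(T=j) for every cell.
  P(S=0)·P(T=0) = 1/8 × 5/16 = 5/128, but P(S=0,T=0) = 1/16 ✗

No, S and T are not independent. Quantitatively, I(S;T) > 0:

H(S) = -[(1/8)·log₂(1/8) + (9/16)·log₂(9/16) + (5/16)·log₂(5/16)]
  = 0.3750 + 0.4669 + 0.5244
  = 1.3663 bits
H(T) = -[(5/16)·log₂(5/16) + (3/8)·log₂(3/8) + (5/16)·log₂(5/16)]
  = 0.5244 + 0.5306 + 0.5244
  = 1.5794 bits
H(S,T) = -[(1/16)·log₂(1/16) + (1/16)·log₂(1/16) + (1/8)·log₂(1/8) + (1/4)·log₂(1/4) + (3/16)·log₂(3/16) + (1/8)·log₂(1/8) + (1/16)·log₂(1/16) + (1/8)·log₂(1/8)]
  = 0.2500 + 0.2500 + 0.3750 + 0.5000 + 0.4528 + 0.3750 + 0.2500 + 0.3750
  = 2.8278 bits
I(S;T) = H(S) + H(T) - H(S,T) = 1.3663 + 1.5794 - 2.8278 = 0.1179 bits > 0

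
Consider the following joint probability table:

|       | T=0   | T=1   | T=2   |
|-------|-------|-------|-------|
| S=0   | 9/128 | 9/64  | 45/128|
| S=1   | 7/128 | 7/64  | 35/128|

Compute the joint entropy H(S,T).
H(S,T) = -Σ P(S,T) log₂ P(S,T), summed over the non-zero cells:
H(S,T) = -[(9/128)·log₂(9/128) + (9/64)·log₂(9/64) + (45/128)·log₂(45/128) + (7/128)·log₂(7/128) + (7/64)·log₂(7/64) + (35/128)·log₂(35/128)]
  = 0.2693 + 0.3980 + 0.5302 + 0.2293 + 0.3492 + 0.5115
  = 2.2875 bits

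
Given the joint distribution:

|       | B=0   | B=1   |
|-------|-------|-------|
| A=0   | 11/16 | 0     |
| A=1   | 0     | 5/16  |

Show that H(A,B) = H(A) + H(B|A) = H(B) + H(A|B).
Marginal P(A) (row sums):
  P(A=0) = 11/16 + 0 = 11/16
  P(A=1) = 0 + 5/16 = 5/16
Marginal P(B) (column sums):
  P(B=0) = 11/16 + 0 = 11/16
  P(B=1) = 0 + 5/16 = 5/16

Decomposition 1: H(A) + H(B|A)
H(A) = -[(11/16)·log₂(11/16) + (5/16)·log₂(5/16)]
  = 0.3716 + 0.5244
  = 0.8960 bits
H(B|A) = -Σ P(A,B)·log₂ P(B|A), where P(B|A) = P(A,B) / P(A)
  (cells with P(A,B) = 0 contribute 0)
  (A=0,B=0): P(B|A) = (11/16)/(11/16) = 1;  -(11/16)·log₂(1) = 0.0000
  (A=1,B=1): P(B|A) = (5/16)/(5/16) = 1;  -(5/16)·log₂(1) = 0.0000
H(B|A) = 0.0000 + 0.0000
  = 0.0000 bits
H(A) + H(B|A) = 0.8960 + 0.0000 = 0.8960 bits

Decomposition 2: H(B) + H(A|B)
H(B) = -[(11/16)·log₂(11/16) + (5/16)·log₂(5/16)]
  = 0.3716 + 0.5244
  = 0.8960 bits
H(A|B) = -Σ P(A,B)·log₂ P(A|B), where P(A|B) = P(A,B) / P(B)
  (cells with P(A,B) = 0 contribute 0)
  (A=0,B=0): P(A|B) = (11/16)/(11/16) = 1;  -(11/16)·log₂(1) = 0.0000
  (A=1,B=1): P(A|B) = (5/16)/(5/16) = 1;  -(5/16)·log₂(1) = 0.0000
H(A|B) = 0.0000 + 0.0000
  = 0.0000 bits
H(B) + H(A|B) = 0.8960 + 0.0000 = 0.8960 bits

Direct computation of the joint entropy:
H(A,B) = -[(11/16)·log₂(11/16) + (5/16)·log₂(5/16)]
  = 0.3716 + 0.5244
  = 0.8960 bits

All three agree: H(A,B) = 0.8960 bits ✓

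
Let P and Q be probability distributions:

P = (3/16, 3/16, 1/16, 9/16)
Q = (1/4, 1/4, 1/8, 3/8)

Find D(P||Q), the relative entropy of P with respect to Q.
D(P||Q) = Σ P(i) log₂(P(i)/Q(i))
  i=0: (3/16) × log₂((3/16)/(1/4)) = (3/16) × log₂(3/4) = -0.0778
  i=1: (3/16) × log₂((3/16)/(1/4)) = (3/16) × log₂(3/4) = -0.0778
  i=2: (1/16) × log₂((1/16)/(1/8)) = (1/16) × log₂(1/2) = -0.0625
  i=3: (9/16) × log₂((9/16)/(3/8)) = (9/16) × log₂(3/2) = 0.3290
D(P||Q) = -0.0778 - 0.0778 - 0.0625 + 0.3290
  = 0.1109 bits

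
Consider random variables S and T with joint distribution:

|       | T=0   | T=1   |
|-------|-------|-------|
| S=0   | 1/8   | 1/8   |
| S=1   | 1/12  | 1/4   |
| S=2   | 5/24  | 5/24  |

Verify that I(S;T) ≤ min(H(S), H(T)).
Marginal P(S) (row sums):
  P(S=0) = 1/8 + 1/8 = 1/4
  P(S=1) = 1/12 + 1/4 = 1/3
  P(S=2) = 5/24 + 5/24 = 5/12
Marginal P(T) (column sums):
  P(T=0) = 1/8 + 1/12 + 5/24 = 5/12
  P(T=1) = 1/8 + 1/4 + 5/24 = 7/12

H(S) = -[(1/4)·log₂(1/4) + (1/3)·log₂(1/3) + (5/12)·log₂(5/12)]
  = 0.5000 + 0.5283 + 0.5263
  = 1.5546 bits
H(T) = -[(5/12)·log₂(5/12) + (7/12)·log₂(7/12)]
  = 0.5263 + 0.4536
  = 0.9799 bits
H(S,T) = -[(1/8)·log₂(1/8) + (1/8)·log₂(1/8) + (1/12)·log₂(1/12) + (1/4)·log₂(1/4) + (5/24)·log₂(5/24) + (5/24)·log₂(5/24)]
  = 0.3750 + 0.3750 + 0.2987 + 0.5000 + 0.4715 + 0.4715
  = 2.4917 bits

I(S;T) = H(S) + H(T) - H(S,T)
  = 1.5546 + 0.9799 - 2.4917
  = 0.0428 bits

min(H(S), H(T)) = min(1.5546, 0.9799) = 0.9799 bits
Since 0.0428 ≤ 0.9799, the bound is satisfied ✓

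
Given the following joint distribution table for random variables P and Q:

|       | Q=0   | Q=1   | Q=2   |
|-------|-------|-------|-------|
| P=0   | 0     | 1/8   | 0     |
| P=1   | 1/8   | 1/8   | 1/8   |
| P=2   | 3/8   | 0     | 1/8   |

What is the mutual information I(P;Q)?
Marginal P(P) (row sums):
  P(P=0) = 0 + 1/8 + 0 = 1/8
  P(P=1) = 1/8 + 1/8 + 1/8 = 3/8
  P(P=2) = 3/8 + 0 + 1/8 = 1/2
Marginal P(Q) (column sums):
  P(Q=0) = 0 + 1/8 + 3/8 = 1/2
  P(Q=1) = 1/8 + 1/8 + 0 = 1/4
  P(Q=2) = 0 + 1/8 + 1/8 = 1/4

H(P) = -[(1/8)·log₂(1/8) + (3/8)·log₂(3/8) + (1/2)·log₂(1/2)]
  = 0.3750 + 0.5306 + 0.5000
  = 1.4056 bits
H(Q) = -[(1/2)·log₂(1/2) + (1/4)·log₂(1/4) + (1/4)·log₂(1/4)]
  = 0.5000 + 0.5000 + 0.5000
  = 1.5000 bits
H(P,Q) = -[(1/8)·log₂(1/8) + (1/8)·log₂(1/8) + (1/8)·log₂(1/8) + (1/8)·log₂(1/8) + (3/8)·log₂(3/8) + (1/8)·log₂(1/8)]
  = 0.3750 + 0.3750 + 0.3750 + 0.3750 + 0.5306 + 0.3750
  = 2.4056 bits

I(P;Q) = H(P) + H(Q) - H(P,Q)
  = 1.4056 + 1.5000 - 2.4056
  = 0.5000 bits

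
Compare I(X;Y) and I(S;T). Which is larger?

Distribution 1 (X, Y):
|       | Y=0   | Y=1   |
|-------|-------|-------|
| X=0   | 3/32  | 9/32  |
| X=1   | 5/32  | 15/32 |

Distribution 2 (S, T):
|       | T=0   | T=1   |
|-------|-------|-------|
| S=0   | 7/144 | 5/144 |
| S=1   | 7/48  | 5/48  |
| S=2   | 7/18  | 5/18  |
Distribution 1 (X, Y):
Marginal P(X) (row sums):
  P(X=0) = 3/32 + 9/32 = 3/8
  P(X=1) = 5/32 + 15/32 = 5/8
Marginal P(Y) (column sums):
  P(Y=0) = 3/32 + 5/32 = 1/4
  P(Y=1) = 9/32 + 15/32 = 3/4

H(X) = -[(3/8)·log₂(3/8) + (5/8)·log₂(5/8)]
  = 0.5306 + 0.4238
  = 0.9544 bits
H(Y) = -[(1/4)·log₂(1/4) + (3/4)·log₂(3/4)]
  = 0.5000 + 0.3113
  = 0.8113 bits
H(X,Y) = -[(3/32)·log₂(3/32) + (9/32)·log₂(9/32) + (5/32)·log₂(5/32) + (15/32)·log₂(15/32)]
  = 0.3202 + 0.5147 + 0.4184 + 0.5124
  = 1.7657 bits

I(X;Y) = H(X) + H(Y) - H(X,Y)
  = 0.9544 + 0.8113 - 1.7657
  = 0.0000 bits

Distribution 2 (S, T):
Marginal P(S) (row sums):
  P(S=0) = 7/144 + 5/144 = 1/12
  P(S=1) = 7/48 + 5/48 = 1/4
  P(S=2) = 7/18 + 5/18 = 2/3
Marginal P(T) (column sums):
  P(T=0) = 7/144 + 7/48 + 7/18 = 7/12
  P(T=1) = 5/144 + 5/48 + 5/18 = 5/12

H(S) = -[(1/12)·log₂(1/12) + (1/4)·log₂(1/4) + (2/3)·log₂(2/3)]
  = 0.2987 + 0.5000 + 0.3900
  = 1.1887 bits
H(T) = -[(7/12)·log₂(7/12) + (5/12)·log₂(5/12)]
  = 0.4536 + 0.5263
  = 0.9799 bits
H(S,T) = -[(7/144)·log₂(7/144) + (5/144)·log₂(5/144) + (7/48)·log₂(7/48) + (5/48)·log₂(5/48) + (7/18)·log₂(7/18) + (5/18)·log₂(5/18)]
  = 0.2121 + 0.1683 + 0.4051 + 0.3399 + 0.5299 + 0.5133
  = 2.1686 bits

I(S;T) = H(S) + H(T) - H(S,T)
  = 1.1887 + 0.9799 - 2.1686
  = 0.0000 bits

Both joint tables factor as the product of their marginals, so I(X;Y) = I(S;T) = 0 bits: neither is larger (both pairs are independent).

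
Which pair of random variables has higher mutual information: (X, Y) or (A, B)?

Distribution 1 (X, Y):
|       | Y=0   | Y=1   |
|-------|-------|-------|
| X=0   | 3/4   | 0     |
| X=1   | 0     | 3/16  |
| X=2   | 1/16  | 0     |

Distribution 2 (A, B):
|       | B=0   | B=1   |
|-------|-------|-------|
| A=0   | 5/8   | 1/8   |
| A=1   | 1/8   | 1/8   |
Distribution 1 (X, Y):
Marginal P(X) (row sums):
  P(X=0) = 3/4 + 0 = 3/4
  P(X=1) = 0 + 3/16 = 3/16
  P(X=2) = 1/16 + 0 = 1/16
Marginal P(Y) (column sums):
  P(Y=0) = 3/4 + 0 + 1/16 = 13/16
  P(Y=1) = 0 + 3/16 + 0 = 3/16

H(X) = -[(3/4)·log₂(3/4) + (3/16)·log₂(3/16) + (1/16)·log₂(1/16)]
  = 0.3113 + 0.4528 + 0.2500
  = 1.0141 bits
H(Y) = -[(13/16)·log₂(13/16) + (3/16)·log₂(3/16)]
  = 0.2434 + 0.4528
  = 0.6962 bits
H(X,Y) = -[(3/4)·log₂(3/4) + (3/16)·log₂(3/16) + (1/16)·log₂(1/16)]
  = 0.3113 + 0.4528 + 0.2500
  = 1.0141 bits

I(X;Y) = H(X) + H(Y) - H(X,Y)
  = 1.0141 + 0.6962 - 1.0141
  = 0.6962 bits

Distribution 2 (A, B):
Marginal P(A) (row sums):
  P(A=0) = 5/8 + 1/8 = 3/4
  P(A=1) = 1/8 + 1/8 = 1/4
Marginal P(B) (column sums):
  P(B=0) = 5/8 + 1/8 = 3/4
  P(B=1) = 1/8 + 1/8 = 1/4

H(A) = -[(3/4)·log₂(3/4) + (1/4)·log₂(1/4)]
  = 0.3113 + 0.5000
  = 0.8113 bits
H(B) = -[(3/4)·log₂(3/4) + (1/4)·log₂(1/4)]
  = 0.3113 + 0.5000
  = 0.8113 bits
H(A,B) = -[(5/8)·log₂(5/8) + (1/8)·log₂(1/8) + (1/8)·log₂(1/8) + (1/8)·log₂(1/8)]
  = 0.4238 + 0.3750 + 0.3750 + 0.3750
  = 1.5488 bits

I(A;B) = H(A) + H(B) - H(A,B)
  = 0.8113 + 0.8113 - 1.5488
  = 0.0738 bits

I(X;Y) = 0.6962 bits > I(A;B) = 0.0738 bits, so (X, Y) has the higher mutual information (stronger dependence).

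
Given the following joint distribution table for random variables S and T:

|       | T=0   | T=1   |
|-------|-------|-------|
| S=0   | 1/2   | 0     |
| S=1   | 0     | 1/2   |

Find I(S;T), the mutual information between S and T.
Marginal P(S) (row sums):
  P(S=0) = 1/2 + 0 = 1/2
  P(S=1) = 0 + 1/2 = 1/2
Marginal P(T) (column sums):
  P(T=0) = 1/2 + 0 = 1/2
  P(T=1) = 0 + 1/2 = 1/2

H(S) = -[(1/2)·log₂(1/2) + (1/2)·log₂(1/2)]
  = 0.5000 + 0.5000
  = 1.0000 bits
H(T) = -[(1/2)·log₂(1/2) + (1/2)·log₂(1/2)]
  = 0.5000 + 0.5000
  = 1.0000 bits
H(S,T) = -[(1/2)·log₂(1/2) + (1/2)·log₂(1/2)]
  = 0.5000 + 0.5000
  = 1.0000 bits

I(S;T) = H(S) + H(T) - H(S,T)
  = 1.0000 + 1.0000 - 1.0000
  = 1.0000 bits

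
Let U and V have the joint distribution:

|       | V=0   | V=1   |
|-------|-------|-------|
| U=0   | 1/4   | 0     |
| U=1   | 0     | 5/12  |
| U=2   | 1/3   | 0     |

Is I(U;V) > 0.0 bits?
Marginal P(U) (row sums):
  P(U=0) = 1/4 + 0 = 1/4
  P(U=1) = 0 + 5/12 = 5/12
  P(U=2) = 1/3 + 0 = 1/3
Marginal P(V) (column sums):
  P(V=0) = 1/4 + 0 + 1/3 = 7/12
  P(V=1) = 0 + 5/12 + 0 = 5/12

H(U) = -[(1/4)·log₂(1/4) + (5/12)·log₂(5/12) + (1/3)·log₂(1/3)]
  = 0.5000 + 0.5263 + 0.5283
  = 1.5546 bits
H(V) = -[(7/12)·log₂(7/12) + (5/12)·log₂(5/12)]
  = 0.4536 + 0.5263
  = 0.9799 bits
H(U,V) = -[(1/4)·log₂(1/4) + (5/12)·log₂(5/12) + (1/3)·log₂(1/3)]
  = 0.5000 + 0.5263 + 0.5283
  = 1.5546 bits

I(U;V) = H(U) + H(V) - H(U,V)
  = 1.5546 + 0.9799 - 1.5546
  = 0.9799 bits

Yes. I(U;V) = 0.9799 bits, which is > 0.0 bits.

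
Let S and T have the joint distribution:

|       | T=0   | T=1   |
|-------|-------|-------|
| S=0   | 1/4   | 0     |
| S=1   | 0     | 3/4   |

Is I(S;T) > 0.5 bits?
Marginal P(S) (row sums):
  P(S=0) = 1/4 + 0 = 1/4
  P(S=1) = 0 + 3/4 = 3/4
Marginal P(T) (column sums):
  P(T=0) = 1/4 + 0 = 1/4
  P(T=1) = 0 + 3/4 = 3/4

H(S) = -[(1/4)·log₂(1/4) + (3/4)·log₂(3/4)]
  = 0.5000 + 0.3113
  = 0.8113 bits
H(T) = -[(1/4)·log₂(1/4) + (3/4)·log₂(3/4)]
  = 0.5000 + 0.3113
  = 0.8113 bits
H(S,T) = -[(1/4)·log₂(1/4) + (3/4)·log₂(3/4)]
  = 0.5000 + 0.3113
  = 0.8113 bits

I(S;T) = H(S) + H(T) - H(S,T)
  = 0.8113 + 0.8113 - 0.8113
  = 0.8113 bits

Yes. I(S;T) = 0.8113 bits, which is > 0.5 bits.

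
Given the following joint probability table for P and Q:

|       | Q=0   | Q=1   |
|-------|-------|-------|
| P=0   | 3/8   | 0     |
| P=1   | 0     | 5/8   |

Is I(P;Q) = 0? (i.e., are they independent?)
Marginal P(P) (row sums):
  P(P=0) = 3/8 + 0 = 3/8
  P(P=1) = 0 + 5/8 = 5/8
Marginal P(Q) (column sums):
  P(Q=0) = 3/8 + 0 = 3/8
  P(Q=1) = 0 + 5/8 = 5/8

P and Q are independent iff P(P=i,Q=j) = P(P=i)·P(Q=j) for every cell.
  P(P=0)·P(Q=0) = 3/8 × 3/8 = 9/64, but P(P=0,Q=0) = 3/8 ✗

No, P and Q are not independent. Quantitatively, I(P;Q) > 0:

H(P) = -[(3/8)·log₂(3/8) + (5/8)·log₂(5/8)]
  = 0.5306 + 0.4238
  = 0.9544 bits
H(Q) = -[(3/8)·log₂(3/8) + (5/8)·log₂(5/8)]
  = 0.5306 + 0.4238
  = 0.9544 bits
H(P,Q) = -[(3/8)·log₂(3/8) + (5/8)·log₂(5/8)]
  = 0.5306 + 0.4238
  = 0.9544 bits
I(P;Q) = H(P) + H(Q) - H(P,Q) = 0.9544 + 0.9544 - 0.9544 = 0.9544 bits > 0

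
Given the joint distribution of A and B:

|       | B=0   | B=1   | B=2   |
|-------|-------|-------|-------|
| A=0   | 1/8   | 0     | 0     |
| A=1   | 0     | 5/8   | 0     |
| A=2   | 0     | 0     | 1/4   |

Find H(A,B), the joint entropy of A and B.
H(A,B) = -Σ P(A,B) log₂ P(A,B), summed over the non-zero cells:
H(A,B) = -[(1/8)·log₂(1/8) + (5/8)·log₂(5/8) + (1/4)·log₂(1/4)]
  = 0.3750 + 0.4238 + 0.5000
  = 1.2988 bits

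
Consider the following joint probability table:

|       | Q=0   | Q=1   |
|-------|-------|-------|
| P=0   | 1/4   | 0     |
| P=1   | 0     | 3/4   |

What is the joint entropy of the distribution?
H(P,Q) = -Σ P(P,Q) log₂ P(P,Q), summed over the non-zero cells:
H(P,Q) = -[(1/4)·log₂(1/4) + (3/4)·log₂(3/4)]
  = 0.5000 + 0.3113
  = 0.8113 bits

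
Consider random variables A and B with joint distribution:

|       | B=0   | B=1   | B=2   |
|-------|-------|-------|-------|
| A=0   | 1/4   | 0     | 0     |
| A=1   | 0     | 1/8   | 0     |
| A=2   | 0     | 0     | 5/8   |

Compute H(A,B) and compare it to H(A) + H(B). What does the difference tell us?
Marginal P(A) (row sums):
  P(A=0) = 1/4 + 0 + 0 = 1/4
  P(A=1) = 0 + 1/8 + 0 = 1/8
  P(A=2) = 0 + 0 + 5/8 = 5/8
Marginal P(B) (column sums):
  P(B=0) = 1/4 + 0 + 0 = 1/4
  P(B=1) = 0 + 1/8 + 0 = 1/8
  P(B=2) = 0 + 0 + 5/8 = 5/8

H(A,B) = -[(1/4)·log₂(1/4) + (1/8)·log₂(1/8) + (5/8)·log₂(5/8)]
  = 0.5000 + 0.3750 + 0.4238
  = 1.2988 bits
H(A) = -[(1/4)·log₂(1/4) + (1/8)·log₂(1/8) + (5/8)·log₂(5/8)]
  = 0.5000 + 0.3750 + 0.4238
  = 1.2988 bits
H(B) = -[(1/4)·log₂(1/4) + (1/8)·log₂(1/8) + (5/8)·log₂(5/8)]
  = 0.5000 + 0.3750 + 0.4238
  = 1.2988 bits

H(A) + H(B) = 1.2988 + 1.2988 = 2.5976 bits
Difference: H(A) + H(B) - H(A,B) = 2.5976 - 1.2988 = 1.2988 bits = I(A;B)

The difference is the mutual information; it is positive here, so A and B are dependent (knowing one reduces uncertainty about the other by 1.2988 bits).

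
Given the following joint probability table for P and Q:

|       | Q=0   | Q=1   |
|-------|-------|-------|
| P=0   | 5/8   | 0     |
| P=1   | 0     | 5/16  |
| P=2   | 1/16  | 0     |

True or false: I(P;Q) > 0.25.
Marginal P(P) (row sums):
  P(P=0) = 5/8 + 0 = 5/8
  P(P=1) = 0 + 5/16 = 5/16
  P(P=2) = 1/16 + 0 = 1/16
Marginal P(Q) (column sums):
  P(Q=0) = 5/8 + 0 + 1/16 = 11/16
  P(Q=1) = 0 + 5/16 + 0 = 5/16

H(P) = -[(5/8)·log₂(5/8) + (5/16)·log₂(5/16) + (1/16)·log₂(1/16)]
  = 0.4238 + 0.5244 + 0.2500
  = 1.1982 bits
H(Q) = -[(11/16)·log₂(11/16) + (5/16)·log₂(5/16)]
  = 0.3716 + 0.5244
  = 0.8960 bits
H(P,Q) = -[(5/8)·log₂(5/8) + (5/16)·log₂(5/16) + (1/16)·log₂(1/16)]
  = 0.4238 + 0.5244 + 0.2500
  = 1.1982 bits

I(P;Q) = H(P) + H(Q) - H(P,Q)
  = 1.1982 + 0.8960 - 1.1982
  = 0.8960 bits

True. I(P;Q) = 0.8960 bits, which is > 0.25 bits.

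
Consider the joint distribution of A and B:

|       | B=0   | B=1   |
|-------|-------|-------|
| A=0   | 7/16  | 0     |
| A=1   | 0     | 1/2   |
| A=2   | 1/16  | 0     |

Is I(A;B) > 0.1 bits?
Marginal P(A) (row sums):
  P(A=0) = 7/16 + 0 = 7/16
  P(A=1) = 0 + 1/2 = 1/2
  P(A=2) = 1/16 + 0 = 1/16
Marginal P(B) (column sums):
  P(B=0) = 7/16 + 0 + 1/16 = 1/2
  P(B=1) = 0 + 1/2 + 0 = 1/2

H(A) = -[(7/16)·log₂(7/16) + (1/2)·log₂(1/2) + (1/16)·log₂(1/16)]
  = 0.5218 + 0.5000 + 0.2500
  = 1.2718 bits
H(B) = -[(1/2)·log₂(1/2) + (1/2)·log₂(1/2)]
  = 0.5000 + 0.5000
  = 1.0000 bits
H(A,B) = -[(7/16)·log₂(7/16) + (1/2)·log₂(1/2) + (1/16)·log₂(1/16)]
  = 0.5218 + 0.5000 + 0.2500
  = 1.2718 bits

I(A;B) = H(A) + H(B) - H(A,B)
  = 1.2718 + 1.0000 - 1.2718
  = 1.0000 bits

Yes. I(A;B) = 1.0000 bits, which is > 0.1 bits.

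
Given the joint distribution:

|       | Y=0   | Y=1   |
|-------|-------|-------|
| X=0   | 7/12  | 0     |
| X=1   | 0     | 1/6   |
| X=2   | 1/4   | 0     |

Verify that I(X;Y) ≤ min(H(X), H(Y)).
Marginal P(X) (row sums):
  P(X=0) = 7/12 + 0 = 7/12
  P(X=1) = 0 + 1/6 = 1/6
  P(X=2) = 1/4 + 0 = 1/4
Marginal P(Y) (column sums):
  P(Y=0) = 7/12 + 0 + 1/4 = 5/6
  P(Y=1) = 0 + 1/6 + 0 = 1/6

H(X) = -[(7/12)·log₂(7/12) + (1/6)·log₂(1/6) + (1/4)·log₂(1/4)]
  = 0.4536 + 0.4308 + 0.5000
  = 1.3844 bits
H(Y) = -[(5/6)·log₂(5/6) + (1/6)·log₂(1/6)]
  = 0.2192 + 0.4308
  = 0.6500 bits
H(X,Y) = -[(7/12)·log₂(7/12) + (1/6)·log₂(1/6) + (1/4)·log₂(1/4)]
  = 0.4536 + 0.4308 + 0.5000
  = 1.3844 bits

I(X;Y) = H(X) + H(Y) - H(X,Y)
  = 1.3844 + 0.6500 - 1.3844
  = 0.6500 bits

min(H(X), H(Y)) = min(1.3844, 0.6500) = 0.6500 bits
Since 0.6500 ≤ 0.6500, the bound is satisfied ✓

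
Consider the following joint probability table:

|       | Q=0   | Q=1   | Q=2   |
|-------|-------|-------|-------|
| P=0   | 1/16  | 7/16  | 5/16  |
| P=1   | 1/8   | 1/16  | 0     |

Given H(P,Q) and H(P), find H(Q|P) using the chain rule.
From the chain rule: H(P,Q) = H(P) + H(Q|P)
Therefore: H(Q|P) = H(P,Q) - H(P)

H(P,Q) = -[(1/16)·log₂(1/16) + (7/16)·log₂(7/16) + (5/16)·log₂(5/16) + (1/8)·log₂(1/8) + (1/16)·log₂(1/16)]
  = 0.2500 + 0.5218 + 0.5244 + 0.3750 + 0.2500
  = 1.9212 bits
Marginal P(P) (row sums):
  P(P=0) = 1/16 + 7/16 + 5/16 = 13/16
  P(P=1) = 1/8 + 1/16 + 0 = 3/16
H(P) = -[(13/16)·log₂(13/16) + (3/16)·log₂(3/16)]
  = 0.2434 + 0.4528
  = 0.6962 bits

H(Q|P) = 1.9212 - 0.6962 = 1.2250 bits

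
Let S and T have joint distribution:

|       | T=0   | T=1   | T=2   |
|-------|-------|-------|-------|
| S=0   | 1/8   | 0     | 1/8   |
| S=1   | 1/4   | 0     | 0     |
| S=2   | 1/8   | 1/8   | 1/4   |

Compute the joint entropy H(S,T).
H(S,T) = -Σ P(S,T) log₂ P(S,T), summed over the non-zero cells:
H(S,T) = -[(1/8)·log₂(1/8) + (1/8)·log₂(1/8) + (1/4)·log₂(1/4) + (1/8)·log₂(1/8) + (1/8)·log₂(1/8) + (1/4)·log₂(1/4)]
  = 0.3750 + 0.3750 + 0.5000 + 0.3750 + 0.3750 + 0.5000
  = 2.5000 bits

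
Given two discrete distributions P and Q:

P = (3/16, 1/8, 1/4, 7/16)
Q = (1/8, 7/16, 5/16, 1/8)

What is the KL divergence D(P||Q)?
D(P||Q) = Σ P(i) log₂(P(i)/Q(i))
  i=0: (3/16) × log₂((3/16)/(1/8)) = (3/16) × log₂(3/2) = 0.1097
  i=1: (1/8) × log₂((1/8)/(7/16)) = (1/8) × log₂(2/7) = -0.2259
  i=2: (1/4) × log₂((1/4)/(5/16)) = (1/4) × log₂(4/5) = -0.0805
  i=3: (7/16) × log₂((7/16)/(1/8)) = (7/16) × log₂(7/2) = 0.7907
D(P||Q) = 0.1097 - 0.2259 - 0.0805 + 0.7907
  = 0.5940 bits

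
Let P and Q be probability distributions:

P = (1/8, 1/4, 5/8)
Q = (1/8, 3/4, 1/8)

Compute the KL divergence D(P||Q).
D(P||Q) = Σ P(i) log₂(P(i)/Q(i))
  i=0: (1/8) × log₂((1/8)/(1/8)) = (1/8) × log₂(1) = 0.0000
  i=1: (1/4) × log₂((1/4)/(3/4)) = (1/4) × log₂(1/3) = -0.3962
  i=2: (5/8) × log₂((5/8)/(1/8)) = (5/8) × log₂(5) = 1.4512
D(P||Q) = 0.0000 - 0.3962 + 1.4512
  = 1.0550 bits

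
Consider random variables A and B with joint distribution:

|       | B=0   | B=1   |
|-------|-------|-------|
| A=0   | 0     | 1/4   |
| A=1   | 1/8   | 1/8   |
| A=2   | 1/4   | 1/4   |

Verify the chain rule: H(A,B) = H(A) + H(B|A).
Left side:
H(A,B) = -[(1/4)·log₂(1/4) + (1/8)·log₂(1/8) + (1/8)·log₂(1/8) + (1/4)·log₂(1/4) + (1/4)·log₂(1/4)]
  = 0.5000 + 0.3750 + 0.3750 + 0.5000 + 0.5000
  = 2.2500 bits

Right side:
Marginal P(A) (row sums):
  P(A=0) = 0 + 1/4 = 1/4
  P(A=1) = 1/8 + 1/8 = 1/4
  P(A=2) = 1/4 + 1/4 = 1/2
H(A) = -[(1/4)·log₂(1/4) + (1/4)·log₂(1/4) + (1/2)·log₂(1/2)]
  = 0.5000 + 0.5000 + 0.5000
  = 1.5000 bits
H(B|A) = -Σ P(A,B)·log₂ P(B|A), where P(B|A) = P(A,B) / P(A)
  (cells with P(A,B) = 0 contribute 0)
  (A=0,B=1): P(B|A) = (1/4)/(1/4) = 1;  -(1/4)·log₂(1) = 0.0000
  (A=1,B=0): P(B|A) = (1/8)/(1/4) = 1/2;  -(1/8)·log₂(1/2) = 0.1250
  (A=1,B=1): P(B|A) = (1/8)/(1/4) = 1/2;  -(1/8)·log₂(1/2) = 0.1250
  (A=2,B=0): P(B|A) = (1/4)/(1/2) = 1/2;  -(1/4)·log₂(1/2) = 0.2500
  (A=2,B=1): P(B|A) = (1/4)/(1/2) = 1/2;  -(1/4)·log₂(1/2) = 0.2500
H(B|A) = 0.0000 + 0.1250 + 0.1250 + 0.2500 + 0.2500
  = 0.7500 bits
H(A) + H(B|A) = 1.5000 + 0.7500 = 2.2500 bits

Both sides equal 2.2500 bits, so the chain rule holds ✓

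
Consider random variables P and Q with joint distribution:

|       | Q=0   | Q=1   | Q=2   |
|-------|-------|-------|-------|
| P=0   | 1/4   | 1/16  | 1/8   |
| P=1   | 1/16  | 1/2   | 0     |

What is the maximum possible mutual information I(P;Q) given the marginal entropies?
The upper bound on mutual information is I(P;Q) ≤ min(H(P), H(Q)).

Marginal P(P) (row sums):
  P(P=0) = 1/4 + 1/16 + 1/8 = 7/16
  P(P=1) = 1/16 + 1/2 + 0 = 9/16
Marginal P(Q) (column sums):
  P(Q=0) = 1/4 + 1/16 = 5/16
  P(Q=1) = 1/16 + 1/2 = 9/16
  P(Q=2) = 1/8 + 0 = 1/8

H(P) = -[(7/16)·log₂(7/16) + (9/16)·log₂(9/16)]
  = 0.5218 + 0.4669
  = 0.9887 bits
H(Q) = -[(5/16)·log₂(5/16) + (9/16)·log₂(9/16) + (1/8)·log₂(1/8)]
  = 0.5244 + 0.4669 + 0.3750
  = 1.3663 bits

Maximum possible I(P;Q) = min(0.9887, 1.3663) = 0.9887 bits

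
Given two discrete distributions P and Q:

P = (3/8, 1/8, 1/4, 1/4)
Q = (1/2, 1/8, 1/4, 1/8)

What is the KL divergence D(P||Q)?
D(P||Q) = Σ P(i) log₂(P(i)/Q(i))
  i=0: (3/8) × log₂((3/8)/(1/2)) = (3/8) × log₂(3/4) = -0.1556
  i=1: (1/8) × log₂((1/8)/(1/8)) = (1/8) × log₂(1) = 0.0000
  i=2: (1/4) × log₂((1/4)/(1/4)) = (1/4) × log₂(1) = 0.0000
  i=3: (1/4) × log₂((1/4)/(1/8)) = (1/4) × log₂(2) = 0.2500
D(P||Q) = -0.1556 + 0.0000 + 0.0000 + 0.2500
  = 0.0944 bits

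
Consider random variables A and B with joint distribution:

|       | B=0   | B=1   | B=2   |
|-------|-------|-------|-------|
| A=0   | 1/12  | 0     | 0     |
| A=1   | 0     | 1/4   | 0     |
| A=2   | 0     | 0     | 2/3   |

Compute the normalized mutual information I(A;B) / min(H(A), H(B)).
Marginal P(A) (row sums):
  P(A=0) = 1/12 + 0 + 0 = 1/12
  P(A=1) = 0 + 1/4 + 0 = 1/4
  P(A=2) = 0 + 0 + 2/3 = 2/3
Marginal P(B) (column sums):
  P(B=0) = 1/12 + 0 + 0 = 1/12
  P(B=1) = 0 + 1/4 + 0 = 1/4
  P(B=2) = 0 + 0 + 2/3 = 2/3

H(A) = -[(1/12)·log₂(1/12) + (1/4)·log₂(1/4) + (2/3)·log₂(2/3)]
  = 0.2987 + 0.5000 + 0.3900
  = 1.1887 bits
H(B) = -[(1/12)·log₂(1/12) + (1/4)·log₂(1/4) + (2/3)·log₂(2/3)]
  = 0.2987 + 0.5000 + 0.3900
  = 1.1887 bits
H(A,B) = -[(1/12)·log₂(1/12) + (1/4)·log₂(1/4) + (2/3)·log₂(2/3)]
  = 0.2987 + 0.5000 + 0.3900
  = 1.1887 bits

I(A;B) = H(A) + H(B) - H(A,B)
  = 1.1887 + 1.1887 - 1.1887
  = 1.1887 bits

min(H(A), H(B)) = min(1.1887, 1.1887) = 1.1887 bits
Normalized MI = 1.1887 / 1.1887 = 1.0000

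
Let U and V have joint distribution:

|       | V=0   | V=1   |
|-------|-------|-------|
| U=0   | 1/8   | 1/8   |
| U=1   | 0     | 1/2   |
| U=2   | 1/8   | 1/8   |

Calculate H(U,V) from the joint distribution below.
H(U,V) = -Σ P(U,V) log₂ P(U,V), summed over the non-zero cells:
H(U,V) = -[(1/8)·log₂(1/8) + (1/8)·log₂(1/8) + (1/2)·log₂(1/2) + (1/8)·log₂(1/8) + (1/8)·log₂(1/8)]
  = 0.3750 + 0.3750 + 0.5000 + 0.3750 + 0.3750
  = 2.0000 bits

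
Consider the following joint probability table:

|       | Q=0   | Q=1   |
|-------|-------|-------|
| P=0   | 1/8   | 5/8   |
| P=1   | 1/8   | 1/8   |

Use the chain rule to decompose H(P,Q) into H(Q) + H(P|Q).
By the chain rule: H(P,Q) = H(Q) + H(P|Q)

Marginal P(Q) (column sums):
  P(Q=0) = 1/8 + 1/8 = 1/4
  P(Q=1) = 5/8 + 1/8 = 3/4
H(Q) = -[(1/4)·log₂(1/4) + (3/4)·log₂(3/4)]
  = 0.5000 + 0.3113
  = 0.8113 bits
H(P|Q) = -Σ P(P,Q)·log₂ P(P|Q), where P(P|Q) = P(P,Q) / P(Q)
  (P=0,Q=0): P(P|Q) = (1/8)/(1/4) = 1/2;  -(1/8)·log₂(1/2) = 0.1250
  (P=0,Q=1): P(P|Q) = (5/8)/(3/4) = 5/6;  -(5/8)·log₂(5/6) = 0.1644
  (P=1,Q=0): P(P|Q) = (1/8)/(1/4) = 1/2;  -(1/8)·log₂(1/2) = 0.1250
  (P=1,Q=1): P(P|Q) = (1/8)/(3/4) = 1/6;  -(1/8)·log₂(1/6) = 0.3231
H(P|Q) = 0.1250 + 0.1644 + 0.1250 + 0.3231
  = 0.7375 bits

H(P,Q) = H(Q) + H(P|Q) = 0.8113 + 0.7375 = 1.5488 bits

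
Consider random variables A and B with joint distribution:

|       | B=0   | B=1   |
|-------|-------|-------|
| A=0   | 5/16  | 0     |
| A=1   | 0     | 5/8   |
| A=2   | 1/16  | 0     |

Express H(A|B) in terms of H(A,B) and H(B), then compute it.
H(A|B) = H(A,B) - H(B)

Marginal P(B) (column sums):
  P(B=0) = 5/16 + 0 + 1/16 = 3/8
  P(B=1) = 0 + 5/8 + 0 = 5/8

H(A,B) = -[(5/16)·log₂(5/16) + (5/8)·log₂(5/8) + (1/16)·log₂(1/16)]
  = 0.5244 + 0.4238 + 0.2500
  = 1.1982 bits
H(B) = -[(3/8)·log₂(3/8) + (5/8)·log₂(5/8)]
  = 0.5306 + 0.4238
  = 0.9544 bits

H(A|B) = 1.1982 - 0.9544 = 0.2438 bits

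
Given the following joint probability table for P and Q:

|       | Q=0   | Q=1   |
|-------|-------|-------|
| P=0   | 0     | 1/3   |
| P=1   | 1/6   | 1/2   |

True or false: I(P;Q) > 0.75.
Marginal P(P) (row sums):
  P(P=0) = 0 + 1/3 = 1/3
  P(P=1) = 1/6 + 1/2 = 2/3
Marginal P(Q) (column sums):
  P(Q=0) = 0 + 1/6 = 1/6
  P(Q=1) = 1/3 + 1/2 = 5/6

H(P) = -[(1/3)·log₂(1/3) + (2/3)·log₂(2/3)]
  = 0.5283 + 0.3900
  = 0.9183 bits
H(Q) = -[(1/6)·log₂(1/6) + (5/6)·log₂(5/6)]
  = 0.4308 + 0.2192
  = 0.6500 bits
H(P,Q) = -[(1/3)·log₂(1/3) + (1/6)·log₂(1/6) + (1/2)·log₂(1/2)]
  = 0.5283 + 0.4308 + 0.5000
  = 1.4591 bits

I(P;Q) = H(P) + H(Q) - H(P,Q)
  = 0.9183 + 0.6500 - 1.4591
  = 0.1092 bits

False. I(P;Q) = 0.1092 bits, which is ≤ 0.75 bits.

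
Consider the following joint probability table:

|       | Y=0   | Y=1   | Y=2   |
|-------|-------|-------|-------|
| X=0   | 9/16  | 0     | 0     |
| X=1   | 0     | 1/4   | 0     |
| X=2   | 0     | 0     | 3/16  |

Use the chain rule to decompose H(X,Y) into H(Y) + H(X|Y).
By the chain rule: H(X,Y) = H(Y) + H(X|Y)

Marginal P(Y) (column sums):
  P(Y=0) = 9/16 + 0 + 0 = 9/16
  P(Y=1) = 0 + 1/4 + 0 = 1/4
  P(Y=2) = 0 + 0 + 3/16 = 3/16
H(Y) = -[(9/16)·log₂(9/16) + (1/4)·log₂(1/4) + (3/16)·log₂(3/16)]
  = 0.4669 + 0.5000 + 0.4528
  = 1.4197 bits
H(X|Y) = -Σ P(X,Y)·log₂ P(X|Y), where P(X|Y) = P(X,Y) / P(Y)
  (cells with P(X,Y) = 0 contribute 0)
  (X=0,Y=0): P(X|Y) = (9/16)/(9/16) = 1;  -(9/16)·log₂(1) = 0.0000
  (X=1,Y=1): P(X|Y) = (1/4)/(1/4) = 1;  -(1/4)·log₂(1) = 0.0000
  (X=2,Y=2): P(X|Y) = (3/16)/(3/16) = 1;  -(3/16)·log₂(1) = 0.0000
H(X|Y) = 0.0000 + 0.0000 + 0.0000
  = 0.0000 bits

H(X,Y) = H(Y) + H(X|Y) = 1.4197 + 0.0000 = 1.4197 bits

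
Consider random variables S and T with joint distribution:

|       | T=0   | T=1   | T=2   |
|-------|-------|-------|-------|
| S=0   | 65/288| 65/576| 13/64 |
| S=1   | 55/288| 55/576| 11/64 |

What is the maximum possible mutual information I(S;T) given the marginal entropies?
The upper bound on mutual information is I(S;T) ≤ min(H(S), H(T)).

Marginal P(S) (row sums):
  P(S=0) = 65/288 + 65/576 + 13/64 = 13/24
  P(S=1) = 55/288 + 55/576 + 11/64 = 11/24
Marginal P(T) (column sums):
  P(T=0) = 65/288 + 55/288 = 5/12
  P(T=1) = 65/576 + 55/576 = 5/24
  P(T=2) = 13/64 + 11/64 = 3/8

H(S) = -[(13/24)·log₂(13/24) + (11/24)·log₂(11/24)]
  = 0.4791 + 0.5159
  = 0.9950 bits
H(T) = -[(5/12)·log₂(5/12) + (5/24)·log₂(5/24) + (3/8)·log₂(3/8)]
  = 0.5263 + 0.4715 + 0.5306
  = 1.5284 bits

Maximum possible I(S;T) = min(0.9950, 1.5284) = 0.9950 bits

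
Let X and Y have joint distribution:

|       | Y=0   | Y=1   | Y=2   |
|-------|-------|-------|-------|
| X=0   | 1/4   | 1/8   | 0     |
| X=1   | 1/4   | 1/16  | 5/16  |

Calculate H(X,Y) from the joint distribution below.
H(X,Y) = -Σ P(X,Y) log₂ P(X,Y), summed over the non-zero cells:
H(X,Y) = -[(1/4)·log₂(1/4) + (1/8)·log₂(1/8) + (1/4)·log₂(1/4) + (1/16)·log₂(1/16) + (5/16)·log₂(5/16)]
  = 0.5000 + 0.3750 + 0.5000 + 0.2500 + 0.5244
  = 2.1494 bits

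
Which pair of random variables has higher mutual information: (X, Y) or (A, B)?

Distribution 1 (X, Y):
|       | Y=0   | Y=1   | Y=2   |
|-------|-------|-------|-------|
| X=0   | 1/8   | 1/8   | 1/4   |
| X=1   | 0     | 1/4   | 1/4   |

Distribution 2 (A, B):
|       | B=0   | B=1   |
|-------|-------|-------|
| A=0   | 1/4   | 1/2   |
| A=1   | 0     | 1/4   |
Distribution 1 (X, Y):
Marginal P(X) (row sums):
  P(X=0) = 1/8 + 1/8 + 1/4 = 1/2
  P(X=1) = 0 + 1/4 + 1/4 = 1/2
Marginal P(Y) (column sums):
  P(Y=0) = 1/8 + 0 = 1/8
  P(Y=1) = 1/8 + 1/4 = 3/8
  P(Y=2) = 1/4 + 1/4 = 1/2

H(X) = -[(1/2)·log₂(1/2) + (1/2)·log₂(1/2)]
  = 0.5000 + 0.5000
  = 1.0000 bits
H(Y) = -[(1/8)·log₂(1/8) + (3/8)·log₂(3/8) + (1/2)·log₂(1/2)]
  = 0.3750 + 0.5306 + 0.5000
  = 1.4056 bits
H(X,Y) = -[(1/8)·log₂(1/8) + (1/8)·log₂(1/8) + (1/4)·log₂(1/4) + (1/4)·log₂(1/4) + (1/4)·log₂(1/4)]
  = 0.3750 + 0.3750 + 0.5000 + 0.5000 + 0.5000
  = 2.2500 bits

I(X;Y) = H(X) + H(Y) - H(X,Y)
  = 1.0000 + 1.4056 - 2.2500
  = 0.1556 bits

Distribution 2 (A, B):
Marginal P(A) (row sums):
  P(A=0) = 1/4 + 1/2 = 3/4
  P(A=1) = 0 + 1/4 = 1/4
Marginal P(B) (column sums):
  P(B=0) = 1/4 + 0 = 1/4
  P(B=1) = 1/2 + 1/4 = 3/4

H(A) = -[(3/4)·log₂(3/4) + (1/4)·log₂(1/4)]
  = 0.3113 + 0.5000
  = 0.8113 bits
H(B) = -[(1/4)·log₂(1/4) + (3/4)·log₂(3/4)]
  = 0.5000 + 0.3113
  = 0.8113 bits
H(A,B) = -[(1/4)·log₂(1/4) + (1/2)·log₂(1/2) + (1/4)·log₂(1/4)]
  = 0.5000 + 0.5000 + 0.5000
  = 1.5000 bits

I(A;B) = H(A) + H(B) - H(A,B)
  = 0.8113 + 0.8113 - 1.5000
  = 0.1226 bits

I(X;Y) = 0.1556 bits > I(A;B) = 0.1226 bits, so (X, Y) has the higher mutual information (stronger dependence).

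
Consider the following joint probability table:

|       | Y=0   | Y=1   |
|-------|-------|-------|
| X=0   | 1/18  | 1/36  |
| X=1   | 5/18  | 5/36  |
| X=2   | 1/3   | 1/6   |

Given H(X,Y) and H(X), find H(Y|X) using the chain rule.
From the chain rule: H(X,Y) = H(X) + H(Y|X)
Therefore: H(Y|X) = H(X,Y) - H(X)

H(X,Y) = -[(1/18)·log₂(1/18) + (1/36)·log₂(1/36) + (5/18)·log₂(5/18) + (5/36)·log₂(5/36) + (1/3)·log₂(1/3) + (1/6)·log₂(1/6)]
  = 0.2317 + 0.1436 + 0.5133 + 0.3956 + 0.5283 + 0.4308
  = 2.2433 bits
Marginal P(X) (row sums):
  P(X=0) = 1/18 + 1/36 = 1/12
  P(X=1) = 5/18 + 5/36 = 5/12
  P(X=2) = 1/3 + 1/6 = 1/2
H(X) = -[(1/12)·log₂(1/12) + (5/12)·log₂(5/12) + (1/2)·log₂(1/2)]
  = 0.2987 + 0.5263 + 0.5000
  = 1.3250 bits

H(Y|X) = 2.2433 - 1.3250 = 0.9183 bits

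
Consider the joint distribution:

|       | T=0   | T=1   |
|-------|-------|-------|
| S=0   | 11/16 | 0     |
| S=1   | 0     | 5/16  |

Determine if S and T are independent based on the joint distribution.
Marginal P(S) (row sums):
  P(S=0) = 11/16 + 0 = 11/16
  P(S=1) = 0 + 5/16 = 5/16
Marginal P(T) (column sums):
  P(T=0) = 11/16 + 0 = 11/16
  P(T=1) = 0 + 5/16 = 5/16

S and T are independent iff P(S=i,T=j) = P(S=i)·P(T=j) for every cell.
  P(S=0)·P(T=0) = 11/16 × 11/16 = 121/256, but P(S=0,T=0) = 11/16 ✗

No, S and T are not independent. Quantitatively, I(S;T) > 0:

H(S) = -[(11/16)·log₂(11/16) + (5/16)·log₂(5/16)]
  = 0.3716 + 0.5244
  = 0.8960 bits
H(T) = -[(11/16)·log₂(11/16) + (5/16)·log₂(5/16)]
  = 0.3716 + 0.5244
  = 0.8960 bits
H(S,T) = -[(11/16)·log₂(11/16) + (5/16)·log₂(5/16)]
  = 0.3716 + 0.5244
  = 0.8960 bits
I(S;T) = H(S) + H(T) - H(S,T) = 0.8960 + 0.8960 - 0.8960 = 0.8960 bits > 0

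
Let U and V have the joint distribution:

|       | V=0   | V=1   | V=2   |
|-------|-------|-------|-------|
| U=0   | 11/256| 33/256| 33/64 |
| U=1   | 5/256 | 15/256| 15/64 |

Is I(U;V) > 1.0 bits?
Marginal P(U) (row sums):
  P(U=0) = 11/256 + 33/256 + 33/64 = 11/16
  P(U=1) = 5/256 + 15/256 + 15/64 = 5/16
Marginal P(V) (column sums):
  P(V=0) = 11/256 + 5/256 = 1/16
  P(V=1) = 33/256 + 15/256 = 3/16
  P(V=2) = 33/64 + 15/64 = 3/4

H(U) = -[(11/16)·log₂(11/16) + (5/16)·log₂(5/16)]
  = 0.3716 + 0.5244
  = 0.8960 bits
H(V) = -[(1/16)·log₂(1/16) + (3/16)·log₂(3/16) + (3/4)·log₂(3/4)]
  = 0.2500 + 0.4528 + 0.3113
  = 1.0141 bits
H(U,V) = -[(11/256)·log₂(11/256) + (33/256)·log₂(33/256) + (33/64)·log₂(33/64) + (5/256)·log₂(5/256) + (15/256)·log₂(15/256) + (15/64)·log₂(15/64)]
  = 0.1951 + 0.3810 + 0.4927 + 0.1109 + 0.2398 + 0.4906
  = 1.9101 bits

I(U;V) = H(U) + H(V) - H(U,V)
  = 0.8960 + 1.0141 - 1.9101
  = 0.0000 bits

No. I(U;V) = 0.0000 bits, which is ≤ 1.0 bits.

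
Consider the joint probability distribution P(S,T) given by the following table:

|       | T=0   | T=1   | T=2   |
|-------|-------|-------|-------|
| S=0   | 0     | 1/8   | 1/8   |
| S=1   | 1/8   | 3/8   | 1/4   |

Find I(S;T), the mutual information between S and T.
Marginal P(S) (row sums):
  P(S=0) = 0 + 1/8 + 1/8 = 1/4
  P(S=1) = 1/8 + 3/8 + 1/4 = 3/4
Marginal P(T) (column sums):
  P(T=0) = 0 + 1/8 = 1/8
  P(T=1) = 1/8 + 3/8 = 1/2
  P(T=2) = 1/8 + 1/4 = 3/8

H(S) = -[(1/4)·log₂(1/4) + (3/4)·log₂(3/4)]
  = 0.5000 + 0.3113
  = 0.8113 bits
H(T) = -[(1/8)·log₂(1/8) + (1/2)·log₂(1/2) + (3/8)·log₂(3/8)]
  = 0.3750 + 0.5000 + 0.5306
  = 1.4056 bits
H(S,T) = -[(1/8)·log₂(1/8) + (1/8)·log₂(1/8) + (1/8)·log₂(1/8) + (3/8)·log₂(3/8) + (1/4)·log₂(1/4)]
  = 0.3750 + 0.3750 + 0.3750 + 0.5306 + 0.5000
  = 2.1556 bits

I(S;T) = H(S) + H(T) - H(S,T)
  = 0.8113 + 1.4056 - 2.1556
  = 0.0613 bits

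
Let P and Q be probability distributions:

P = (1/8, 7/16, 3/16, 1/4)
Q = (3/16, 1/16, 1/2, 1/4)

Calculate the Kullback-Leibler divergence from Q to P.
D(P||Q) = Σ P(i) log₂(P(i)/Q(i))
  i=0: (1/8) × log₂((1/8)/(3/16)) = (1/8) × log₂(2/3) = -0.0731
  i=1: (7/16) × log₂((7/16)/(1/16)) = (7/16) × log₂(7) = 1.2282
  i=2: (3/16) × log₂((3/16)/(1/2)) = (3/16) × log₂(3/8) = -0.2653
  i=3: (1/4) × log₂((1/4)/(1/4)) = (1/4) × log₂(1) = 0.0000
D(P||Q) = -0.0731 + 1.2282 - 0.2653 + 0.0000
  = 0.8898 bits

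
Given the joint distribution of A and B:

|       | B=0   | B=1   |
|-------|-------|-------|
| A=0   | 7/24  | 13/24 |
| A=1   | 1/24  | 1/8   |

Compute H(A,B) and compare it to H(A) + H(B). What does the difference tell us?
Marginal P(A) (row sums):
  P(A=0) = 7/24 + 13/24 = 5/6
  P(A=1) = 1/24 + 1/8 = 1/6
Marginal P(B) (column sums):
  P(B=0) = 7/24 + 1/24 = 1/3
  P(B=1) = 13/24 + 1/8 = 2/3

H(A,B) = -[(7/24)·log₂(7/24) + (13/24)·log₂(13/24) + (1/24)·log₂(1/24) + (1/8)·log₂(1/8)]
  = 0.5185 + 0.4791 + 0.1910 + 0.3750
  = 1.5636 bits
H(A) = -[(5/6)·log₂(5/6) + (1/6)·log₂(1/6)]
  = 0.2192 + 0.4308
  = 0.6500 bits
H(B) = -[(1/3)·log₂(1/3) + (2/3)·log₂(2/3)]
  = 0.5283 + 0.3900
  = 0.9183 bits

H(A) + H(B) = 0.6500 + 0.9183 = 1.5683 bits
Difference: H(A) + H(B) - H(A,B) = 1.5683 - 1.5636 = 0.0047 bits = I(A;B)

The difference is the mutual information; it is positive here, so A and B are dependent (knowing one reduces uncertainty about the other by 0.0047 bits).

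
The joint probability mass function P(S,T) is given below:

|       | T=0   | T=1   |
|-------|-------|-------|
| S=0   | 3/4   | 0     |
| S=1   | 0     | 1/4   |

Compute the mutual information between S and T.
Marginal P(S) (row sums):
  P(S=0) = 3/4 + 0 = 3/4
  P(S=1) = 0 + 1/4 = 1/4
Marginal P(T) (column sums):
  P(T=0) = 3/4 + 0 = 3/4
  P(T=1) = 0 + 1/4 = 1/4

H(S) = -[(3/4)·log₂(3/4) + (1/4)·log₂(1/4)]
  = 0.3113 + 0.5000
  = 0.8113 bits
H(T) = -[(3/4)·log₂(3/4) + (1/4)·log₂(1/4)]
  = 0.3113 + 0.5000
  = 0.8113 bits
H(S,T) = -[(3/4)·log₂(3/4) + (1/4)·log₂(1/4)]
  = 0.3113 + 0.5000
  = 0.8113 bits

I(S;T) = H(S) + H(T) - H(S,T)
  = 0.8113 + 0.8113 - 0.8113
  = 0.8113 bits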